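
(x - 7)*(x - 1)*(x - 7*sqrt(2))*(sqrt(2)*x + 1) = sqrt(2)*x^4 - 13*x^3 - 8*sqrt(2)*x^3 + 104*x^2 - 91*x + 56*sqrt(2)*x - 49*sqrt(2)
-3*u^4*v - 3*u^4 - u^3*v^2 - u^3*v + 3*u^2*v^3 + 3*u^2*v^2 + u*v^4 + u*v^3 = (-u + v)*(u + v)*(3*u + v)*(u*v + u)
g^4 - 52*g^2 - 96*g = g*(g - 8)*(g + 2)*(g + 6)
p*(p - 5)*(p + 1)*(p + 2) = p^4 - 2*p^3 - 13*p^2 - 10*p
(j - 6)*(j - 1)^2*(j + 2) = j^4 - 6*j^3 - 3*j^2 + 20*j - 12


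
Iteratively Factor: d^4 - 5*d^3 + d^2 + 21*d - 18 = (d - 3)*(d^3 - 2*d^2 - 5*d + 6) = (d - 3)^2*(d^2 + d - 2) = (d - 3)^2*(d + 2)*(d - 1)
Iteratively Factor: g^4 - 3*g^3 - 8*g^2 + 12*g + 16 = (g - 4)*(g^3 + g^2 - 4*g - 4) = (g - 4)*(g + 1)*(g^2 - 4) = (g - 4)*(g - 2)*(g + 1)*(g + 2)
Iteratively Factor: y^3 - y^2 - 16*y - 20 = (y + 2)*(y^2 - 3*y - 10) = (y - 5)*(y + 2)*(y + 2)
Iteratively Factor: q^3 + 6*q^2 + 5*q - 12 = (q + 4)*(q^2 + 2*q - 3) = (q - 1)*(q + 4)*(q + 3)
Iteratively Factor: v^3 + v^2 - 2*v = (v)*(v^2 + v - 2) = v*(v + 2)*(v - 1)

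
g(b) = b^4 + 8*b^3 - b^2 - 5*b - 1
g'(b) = 4*b^3 + 24*b^2 - 2*b - 5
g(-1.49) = -17.30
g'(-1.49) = 38.03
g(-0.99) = -3.83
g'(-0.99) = 16.62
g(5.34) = 1975.11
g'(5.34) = 1277.79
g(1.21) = 7.80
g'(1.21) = 34.80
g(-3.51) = -189.93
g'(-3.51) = 124.73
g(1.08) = 3.87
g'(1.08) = 25.87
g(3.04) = 284.72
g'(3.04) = 323.10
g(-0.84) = -1.75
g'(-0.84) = 11.24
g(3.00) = 272.00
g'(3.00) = 313.00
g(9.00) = 12266.00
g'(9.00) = 4837.00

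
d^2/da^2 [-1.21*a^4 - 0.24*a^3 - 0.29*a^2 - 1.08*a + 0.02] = -14.52*a^2 - 1.44*a - 0.58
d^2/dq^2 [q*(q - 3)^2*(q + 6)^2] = 20*q^3 + 72*q^2 - 162*q - 216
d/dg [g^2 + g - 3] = 2*g + 1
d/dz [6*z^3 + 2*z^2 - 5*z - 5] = 18*z^2 + 4*z - 5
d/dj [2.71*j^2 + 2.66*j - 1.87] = 5.42*j + 2.66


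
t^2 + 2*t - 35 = (t - 5)*(t + 7)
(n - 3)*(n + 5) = n^2 + 2*n - 15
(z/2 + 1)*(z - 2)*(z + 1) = z^3/2 + z^2/2 - 2*z - 2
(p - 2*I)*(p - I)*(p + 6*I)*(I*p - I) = I*p^4 - 3*p^3 - I*p^3 + 3*p^2 + 16*I*p^2 + 12*p - 16*I*p - 12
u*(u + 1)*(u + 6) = u^3 + 7*u^2 + 6*u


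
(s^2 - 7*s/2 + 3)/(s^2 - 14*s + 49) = (s^2 - 7*s/2 + 3)/(s^2 - 14*s + 49)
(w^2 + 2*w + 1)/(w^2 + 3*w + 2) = (w + 1)/(w + 2)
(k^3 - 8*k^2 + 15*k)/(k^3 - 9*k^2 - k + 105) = k*(k - 3)/(k^2 - 4*k - 21)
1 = 1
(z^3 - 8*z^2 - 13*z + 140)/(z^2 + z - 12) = (z^2 - 12*z + 35)/(z - 3)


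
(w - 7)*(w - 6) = w^2 - 13*w + 42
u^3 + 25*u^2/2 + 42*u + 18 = (u + 1/2)*(u + 6)^2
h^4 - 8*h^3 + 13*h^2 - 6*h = h*(h - 6)*(h - 1)^2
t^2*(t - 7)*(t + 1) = t^4 - 6*t^3 - 7*t^2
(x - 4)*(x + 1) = x^2 - 3*x - 4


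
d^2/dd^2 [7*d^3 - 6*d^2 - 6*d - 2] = 42*d - 12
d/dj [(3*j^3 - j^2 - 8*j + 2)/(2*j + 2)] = (3*j^3 + 4*j^2 - j - 5)/(j^2 + 2*j + 1)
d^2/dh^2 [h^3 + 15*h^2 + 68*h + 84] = 6*h + 30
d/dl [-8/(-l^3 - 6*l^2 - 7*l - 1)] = 8*(-3*l^2 - 12*l - 7)/(l^3 + 6*l^2 + 7*l + 1)^2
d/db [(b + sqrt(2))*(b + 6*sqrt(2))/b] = 1 - 12/b^2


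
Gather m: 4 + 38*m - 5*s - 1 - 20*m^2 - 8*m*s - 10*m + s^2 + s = -20*m^2 + m*(28 - 8*s) + s^2 - 4*s + 3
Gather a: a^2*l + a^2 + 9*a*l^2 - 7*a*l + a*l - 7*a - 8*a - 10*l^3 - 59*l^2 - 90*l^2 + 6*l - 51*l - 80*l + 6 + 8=a^2*(l + 1) + a*(9*l^2 - 6*l - 15) - 10*l^3 - 149*l^2 - 125*l + 14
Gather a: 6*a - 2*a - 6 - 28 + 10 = 4*a - 24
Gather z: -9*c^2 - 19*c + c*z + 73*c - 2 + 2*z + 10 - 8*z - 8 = -9*c^2 + 54*c + z*(c - 6)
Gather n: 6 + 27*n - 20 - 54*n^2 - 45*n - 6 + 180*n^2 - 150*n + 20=126*n^2 - 168*n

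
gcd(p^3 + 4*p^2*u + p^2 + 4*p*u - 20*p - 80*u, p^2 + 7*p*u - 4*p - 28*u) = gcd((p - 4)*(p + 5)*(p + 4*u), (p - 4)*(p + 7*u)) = p - 4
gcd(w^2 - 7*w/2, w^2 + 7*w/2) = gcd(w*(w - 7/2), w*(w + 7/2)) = w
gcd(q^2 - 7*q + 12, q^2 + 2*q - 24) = q - 4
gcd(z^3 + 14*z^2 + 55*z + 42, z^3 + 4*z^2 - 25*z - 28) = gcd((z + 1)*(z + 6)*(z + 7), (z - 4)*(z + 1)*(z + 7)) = z^2 + 8*z + 7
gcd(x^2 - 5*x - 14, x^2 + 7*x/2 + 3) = x + 2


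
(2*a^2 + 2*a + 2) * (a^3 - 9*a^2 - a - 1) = 2*a^5 - 16*a^4 - 18*a^3 - 22*a^2 - 4*a - 2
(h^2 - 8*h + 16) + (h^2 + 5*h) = 2*h^2 - 3*h + 16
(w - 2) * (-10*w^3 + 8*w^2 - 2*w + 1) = -10*w^4 + 28*w^3 - 18*w^2 + 5*w - 2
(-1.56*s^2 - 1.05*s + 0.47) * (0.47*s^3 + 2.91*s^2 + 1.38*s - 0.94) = -0.7332*s^5 - 5.0331*s^4 - 4.9874*s^3 + 1.3851*s^2 + 1.6356*s - 0.4418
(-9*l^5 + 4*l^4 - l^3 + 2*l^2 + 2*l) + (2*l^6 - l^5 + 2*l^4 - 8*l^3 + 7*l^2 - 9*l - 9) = 2*l^6 - 10*l^5 + 6*l^4 - 9*l^3 + 9*l^2 - 7*l - 9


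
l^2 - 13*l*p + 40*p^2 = (l - 8*p)*(l - 5*p)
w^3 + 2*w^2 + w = w*(w + 1)^2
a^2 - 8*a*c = a*(a - 8*c)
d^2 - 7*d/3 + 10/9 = (d - 5/3)*(d - 2/3)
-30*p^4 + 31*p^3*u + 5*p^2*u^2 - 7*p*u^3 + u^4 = (-5*p + u)*(-3*p + u)*(-p + u)*(2*p + u)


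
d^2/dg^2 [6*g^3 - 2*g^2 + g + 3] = 36*g - 4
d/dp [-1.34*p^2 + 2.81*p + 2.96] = 2.81 - 2.68*p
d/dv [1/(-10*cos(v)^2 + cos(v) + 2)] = (1 - 20*cos(v))*sin(v)/(-10*cos(v)^2 + cos(v) + 2)^2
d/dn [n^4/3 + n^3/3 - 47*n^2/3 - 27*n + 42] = 4*n^3/3 + n^2 - 94*n/3 - 27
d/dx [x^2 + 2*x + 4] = 2*x + 2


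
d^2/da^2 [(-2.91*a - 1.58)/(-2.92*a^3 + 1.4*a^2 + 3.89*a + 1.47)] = (148.870944*a^5 + 90.284064*a^4 - 25.829224*a^3 + 60.789984*a^2 + 56.387352*a + 8.03365000000001)/(24.897088*a^9 - 35.81088*a^8 - 82.333488*a^7 + 55.068496*a^6 + 145.740156*a^5 + 27.986196*a^4 - 87.968105*a^3 - 75.808341*a^2 - 25.217703*a - 3.176523)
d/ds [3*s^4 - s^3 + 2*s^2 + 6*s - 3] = 12*s^3 - 3*s^2 + 4*s + 6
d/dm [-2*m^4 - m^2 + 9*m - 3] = -8*m^3 - 2*m + 9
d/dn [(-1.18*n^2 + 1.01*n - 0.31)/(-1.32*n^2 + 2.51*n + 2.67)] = (-1.6286*n^2 - 7.1196*n + 3.4748)/(1.7424*n^4 - 6.6264*n^3 - 0.748700000000001*n^2 + 13.4034*n + 7.1289)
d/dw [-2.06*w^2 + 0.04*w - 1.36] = 0.04 - 4.12*w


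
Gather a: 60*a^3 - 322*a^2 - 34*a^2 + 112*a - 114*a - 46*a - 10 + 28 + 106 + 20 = 60*a^3 - 356*a^2 - 48*a + 144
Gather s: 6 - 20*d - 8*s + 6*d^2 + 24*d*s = 6*d^2 - 20*d + s*(24*d - 8) + 6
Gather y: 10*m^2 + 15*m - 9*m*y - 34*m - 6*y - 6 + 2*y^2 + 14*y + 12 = 10*m^2 - 19*m + 2*y^2 + y*(8 - 9*m) + 6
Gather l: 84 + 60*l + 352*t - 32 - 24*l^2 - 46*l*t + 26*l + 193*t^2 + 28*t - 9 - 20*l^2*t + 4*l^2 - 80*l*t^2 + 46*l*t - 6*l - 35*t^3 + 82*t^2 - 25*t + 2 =l^2*(-20*t - 20) + l*(80 - 80*t^2) - 35*t^3 + 275*t^2 + 355*t + 45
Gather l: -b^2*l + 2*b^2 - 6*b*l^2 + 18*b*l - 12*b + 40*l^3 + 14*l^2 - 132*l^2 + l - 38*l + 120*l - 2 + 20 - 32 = 2*b^2 - 12*b + 40*l^3 + l^2*(-6*b - 118) + l*(-b^2 + 18*b + 83) - 14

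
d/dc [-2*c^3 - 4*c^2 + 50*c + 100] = -6*c^2 - 8*c + 50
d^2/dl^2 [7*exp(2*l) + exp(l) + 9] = (28*exp(l) + 1)*exp(l)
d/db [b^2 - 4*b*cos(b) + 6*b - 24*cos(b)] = 4*b*sin(b) + 2*b + 24*sin(b) - 4*cos(b) + 6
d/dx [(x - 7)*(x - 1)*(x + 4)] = 3*x^2 - 8*x - 25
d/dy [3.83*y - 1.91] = 3.83000000000000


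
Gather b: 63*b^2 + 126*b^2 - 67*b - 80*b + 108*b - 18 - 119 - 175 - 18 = 189*b^2 - 39*b - 330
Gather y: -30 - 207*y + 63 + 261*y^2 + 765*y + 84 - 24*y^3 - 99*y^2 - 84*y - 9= -24*y^3 + 162*y^2 + 474*y + 108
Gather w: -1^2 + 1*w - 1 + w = 2*w - 2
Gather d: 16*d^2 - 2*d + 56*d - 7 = 16*d^2 + 54*d - 7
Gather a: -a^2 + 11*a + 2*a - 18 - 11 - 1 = -a^2 + 13*a - 30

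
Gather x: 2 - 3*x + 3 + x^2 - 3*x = x^2 - 6*x + 5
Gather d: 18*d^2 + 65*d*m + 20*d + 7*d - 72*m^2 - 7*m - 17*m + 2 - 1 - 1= 18*d^2 + d*(65*m + 27) - 72*m^2 - 24*m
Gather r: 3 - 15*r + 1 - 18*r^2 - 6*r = -18*r^2 - 21*r + 4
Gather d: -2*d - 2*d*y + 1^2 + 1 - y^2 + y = d*(-2*y - 2) - y^2 + y + 2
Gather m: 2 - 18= -16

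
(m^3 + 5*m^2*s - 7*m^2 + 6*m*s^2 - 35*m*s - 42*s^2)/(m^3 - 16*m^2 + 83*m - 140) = (m^2 + 5*m*s + 6*s^2)/(m^2 - 9*m + 20)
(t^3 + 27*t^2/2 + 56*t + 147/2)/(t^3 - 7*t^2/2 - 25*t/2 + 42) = (t^2 + 10*t + 21)/(t^2 - 7*t + 12)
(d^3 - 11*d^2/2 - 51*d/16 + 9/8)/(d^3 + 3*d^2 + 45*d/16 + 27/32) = 2*(4*d^2 - 25*d + 6)/(8*d^2 + 18*d + 9)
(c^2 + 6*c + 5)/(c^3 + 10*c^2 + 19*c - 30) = (c + 1)/(c^2 + 5*c - 6)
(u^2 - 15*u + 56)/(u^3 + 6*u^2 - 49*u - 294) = (u - 8)/(u^2 + 13*u + 42)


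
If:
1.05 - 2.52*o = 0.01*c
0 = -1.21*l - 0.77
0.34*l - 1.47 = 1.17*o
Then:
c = 468.22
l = -0.64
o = -1.44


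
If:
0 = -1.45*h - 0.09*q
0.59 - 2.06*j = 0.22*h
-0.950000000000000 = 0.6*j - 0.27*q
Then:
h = -0.26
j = 0.31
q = 4.22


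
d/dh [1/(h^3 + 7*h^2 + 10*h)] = (-3*h^2 - 14*h - 10)/(h^2*(h^2 + 7*h + 10)^2)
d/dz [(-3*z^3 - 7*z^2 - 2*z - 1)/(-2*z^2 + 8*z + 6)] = (3*z^4 - 24*z^3 - 57*z^2 - 44*z - 2)/(2*(z^4 - 8*z^3 + 10*z^2 + 24*z + 9))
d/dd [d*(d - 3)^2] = 3*(d - 3)*(d - 1)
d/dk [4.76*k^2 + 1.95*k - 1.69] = 9.52*k + 1.95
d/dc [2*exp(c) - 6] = 2*exp(c)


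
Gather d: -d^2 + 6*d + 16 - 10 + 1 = -d^2 + 6*d + 7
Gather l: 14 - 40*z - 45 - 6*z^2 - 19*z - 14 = -6*z^2 - 59*z - 45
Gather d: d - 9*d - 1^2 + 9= 8 - 8*d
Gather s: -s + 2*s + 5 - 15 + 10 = s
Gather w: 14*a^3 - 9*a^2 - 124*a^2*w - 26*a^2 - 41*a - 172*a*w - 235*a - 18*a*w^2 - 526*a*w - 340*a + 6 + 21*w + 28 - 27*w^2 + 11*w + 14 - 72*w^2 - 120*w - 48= 14*a^3 - 35*a^2 - 616*a + w^2*(-18*a - 99) + w*(-124*a^2 - 698*a - 88)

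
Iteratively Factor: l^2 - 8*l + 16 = (l - 4)*(l - 4)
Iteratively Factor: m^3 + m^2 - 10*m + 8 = (m - 2)*(m^2 + 3*m - 4) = (m - 2)*(m - 1)*(m + 4)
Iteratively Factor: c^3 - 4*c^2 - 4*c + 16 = (c + 2)*(c^2 - 6*c + 8) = (c - 2)*(c + 2)*(c - 4)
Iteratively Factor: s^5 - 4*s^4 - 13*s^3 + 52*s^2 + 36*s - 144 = (s + 2)*(s^4 - 6*s^3 - s^2 + 54*s - 72) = (s - 2)*(s + 2)*(s^3 - 4*s^2 - 9*s + 36) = (s - 2)*(s + 2)*(s + 3)*(s^2 - 7*s + 12) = (s - 3)*(s - 2)*(s + 2)*(s + 3)*(s - 4)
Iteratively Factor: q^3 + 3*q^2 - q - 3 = (q + 1)*(q^2 + 2*q - 3) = (q - 1)*(q + 1)*(q + 3)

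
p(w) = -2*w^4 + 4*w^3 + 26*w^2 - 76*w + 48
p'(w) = -8*w^3 + 12*w^2 + 52*w - 76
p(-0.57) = 98.82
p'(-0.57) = -100.26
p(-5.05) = -721.04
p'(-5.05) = 997.73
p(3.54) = -31.85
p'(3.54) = -96.44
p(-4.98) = -652.85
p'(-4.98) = 950.69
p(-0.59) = 100.83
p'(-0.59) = -100.86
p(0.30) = 27.63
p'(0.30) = -59.54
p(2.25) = 2.93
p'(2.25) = 10.62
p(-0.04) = 51.08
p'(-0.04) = -78.06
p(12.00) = -31680.00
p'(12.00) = -11548.00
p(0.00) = 48.00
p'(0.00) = -76.00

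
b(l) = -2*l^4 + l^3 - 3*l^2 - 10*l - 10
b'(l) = -8*l^3 + 3*l^2 - 6*l - 10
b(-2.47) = -93.11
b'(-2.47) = 143.68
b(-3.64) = -412.68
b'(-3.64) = 437.42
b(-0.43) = -6.40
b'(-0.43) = -6.23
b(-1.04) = -6.31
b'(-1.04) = 8.48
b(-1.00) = -6.00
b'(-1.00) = 7.00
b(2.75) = -153.77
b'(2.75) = -170.19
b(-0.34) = -7.01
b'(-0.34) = -7.30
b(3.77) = -440.77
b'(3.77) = -418.64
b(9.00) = -12736.00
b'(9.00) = -5653.00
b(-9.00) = -14014.00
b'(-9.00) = 6119.00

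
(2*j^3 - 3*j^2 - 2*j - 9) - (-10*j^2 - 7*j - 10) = 2*j^3 + 7*j^2 + 5*j + 1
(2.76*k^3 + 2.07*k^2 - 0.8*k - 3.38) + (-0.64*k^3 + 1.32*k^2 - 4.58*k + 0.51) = 2.12*k^3 + 3.39*k^2 - 5.38*k - 2.87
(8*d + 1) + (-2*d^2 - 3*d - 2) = -2*d^2 + 5*d - 1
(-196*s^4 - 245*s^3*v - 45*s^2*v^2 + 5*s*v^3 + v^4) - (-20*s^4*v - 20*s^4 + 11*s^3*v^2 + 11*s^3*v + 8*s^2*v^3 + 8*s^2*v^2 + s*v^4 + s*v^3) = 20*s^4*v - 176*s^4 - 11*s^3*v^2 - 256*s^3*v - 8*s^2*v^3 - 53*s^2*v^2 - s*v^4 + 4*s*v^3 + v^4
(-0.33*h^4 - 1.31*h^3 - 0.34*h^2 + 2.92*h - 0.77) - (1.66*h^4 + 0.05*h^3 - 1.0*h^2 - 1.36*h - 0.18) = -1.99*h^4 - 1.36*h^3 + 0.66*h^2 + 4.28*h - 0.59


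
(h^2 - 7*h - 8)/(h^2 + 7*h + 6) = (h - 8)/(h + 6)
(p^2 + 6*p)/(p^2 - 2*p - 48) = p/(p - 8)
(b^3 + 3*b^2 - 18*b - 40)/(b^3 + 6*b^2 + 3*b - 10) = (b - 4)/(b - 1)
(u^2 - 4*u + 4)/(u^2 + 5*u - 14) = (u - 2)/(u + 7)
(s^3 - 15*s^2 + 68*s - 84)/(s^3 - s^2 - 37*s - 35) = (s^2 - 8*s + 12)/(s^2 + 6*s + 5)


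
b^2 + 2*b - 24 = (b - 4)*(b + 6)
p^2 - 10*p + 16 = (p - 8)*(p - 2)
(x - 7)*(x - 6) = x^2 - 13*x + 42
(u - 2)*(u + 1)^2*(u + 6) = u^4 + 6*u^3 - 3*u^2 - 20*u - 12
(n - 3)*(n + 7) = n^2 + 4*n - 21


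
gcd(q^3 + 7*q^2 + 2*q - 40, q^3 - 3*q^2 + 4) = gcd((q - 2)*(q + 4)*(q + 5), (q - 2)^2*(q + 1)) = q - 2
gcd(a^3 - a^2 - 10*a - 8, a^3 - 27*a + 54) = 1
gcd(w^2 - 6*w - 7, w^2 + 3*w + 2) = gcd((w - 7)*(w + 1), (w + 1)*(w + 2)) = w + 1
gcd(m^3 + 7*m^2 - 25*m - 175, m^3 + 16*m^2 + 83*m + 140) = m^2 + 12*m + 35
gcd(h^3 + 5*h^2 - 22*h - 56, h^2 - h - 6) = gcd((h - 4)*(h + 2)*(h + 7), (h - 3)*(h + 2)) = h + 2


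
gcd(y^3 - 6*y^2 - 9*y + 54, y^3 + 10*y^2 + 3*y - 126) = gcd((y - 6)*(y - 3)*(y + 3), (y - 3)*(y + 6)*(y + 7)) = y - 3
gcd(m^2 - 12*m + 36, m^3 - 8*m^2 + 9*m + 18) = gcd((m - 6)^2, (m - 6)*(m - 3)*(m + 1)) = m - 6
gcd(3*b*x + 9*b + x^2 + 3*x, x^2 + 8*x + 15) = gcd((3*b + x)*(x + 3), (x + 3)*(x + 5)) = x + 3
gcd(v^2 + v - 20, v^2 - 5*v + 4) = v - 4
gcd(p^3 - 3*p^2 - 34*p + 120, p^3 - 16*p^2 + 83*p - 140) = p^2 - 9*p + 20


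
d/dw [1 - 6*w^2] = -12*w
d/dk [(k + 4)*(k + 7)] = 2*k + 11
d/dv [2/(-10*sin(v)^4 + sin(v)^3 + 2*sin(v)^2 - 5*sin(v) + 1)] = 2*(40*sin(v)^3 - 3*sin(v)^2 - 4*sin(v) + 5)*cos(v)/(-10*sin(v)^4 + sin(v)^3 + 2*sin(v)^2 - 5*sin(v) + 1)^2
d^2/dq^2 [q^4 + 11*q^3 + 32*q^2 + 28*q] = 12*q^2 + 66*q + 64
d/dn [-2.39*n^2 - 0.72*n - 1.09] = -4.78*n - 0.72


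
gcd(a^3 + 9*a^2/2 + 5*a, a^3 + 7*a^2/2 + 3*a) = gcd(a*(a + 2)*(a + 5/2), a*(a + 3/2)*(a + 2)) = a^2 + 2*a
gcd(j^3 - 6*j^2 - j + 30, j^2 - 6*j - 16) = j + 2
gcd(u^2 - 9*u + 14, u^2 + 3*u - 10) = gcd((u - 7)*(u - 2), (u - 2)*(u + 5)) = u - 2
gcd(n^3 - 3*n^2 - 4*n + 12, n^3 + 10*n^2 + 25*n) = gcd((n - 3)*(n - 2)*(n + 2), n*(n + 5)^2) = 1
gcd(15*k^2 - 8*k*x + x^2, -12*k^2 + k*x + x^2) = -3*k + x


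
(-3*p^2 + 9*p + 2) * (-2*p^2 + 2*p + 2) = 6*p^4 - 24*p^3 + 8*p^2 + 22*p + 4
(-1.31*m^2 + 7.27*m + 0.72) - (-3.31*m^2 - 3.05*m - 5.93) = 2.0*m^2 + 10.32*m + 6.65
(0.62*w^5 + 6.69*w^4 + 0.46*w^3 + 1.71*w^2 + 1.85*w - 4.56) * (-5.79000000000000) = -3.5898*w^5 - 38.7351*w^4 - 2.6634*w^3 - 9.9009*w^2 - 10.7115*w + 26.4024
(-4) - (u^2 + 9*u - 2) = -u^2 - 9*u - 2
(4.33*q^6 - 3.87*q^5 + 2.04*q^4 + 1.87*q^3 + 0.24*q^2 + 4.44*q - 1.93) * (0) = 0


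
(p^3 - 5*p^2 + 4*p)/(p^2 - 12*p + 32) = p*(p - 1)/(p - 8)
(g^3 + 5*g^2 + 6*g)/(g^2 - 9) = g*(g + 2)/(g - 3)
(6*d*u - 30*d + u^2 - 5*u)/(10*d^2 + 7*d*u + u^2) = (6*d*u - 30*d + u^2 - 5*u)/(10*d^2 + 7*d*u + u^2)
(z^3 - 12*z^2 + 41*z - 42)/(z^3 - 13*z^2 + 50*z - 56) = (z - 3)/(z - 4)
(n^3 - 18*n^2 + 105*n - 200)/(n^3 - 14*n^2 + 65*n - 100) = (n - 8)/(n - 4)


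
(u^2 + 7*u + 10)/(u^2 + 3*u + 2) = (u + 5)/(u + 1)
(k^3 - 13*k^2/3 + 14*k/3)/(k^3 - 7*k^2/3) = (k - 2)/k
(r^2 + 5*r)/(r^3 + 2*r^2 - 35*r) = (r + 5)/(r^2 + 2*r - 35)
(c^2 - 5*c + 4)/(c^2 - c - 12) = (c - 1)/(c + 3)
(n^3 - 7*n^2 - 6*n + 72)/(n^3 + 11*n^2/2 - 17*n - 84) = 2*(n^2 - 3*n - 18)/(2*n^2 + 19*n + 42)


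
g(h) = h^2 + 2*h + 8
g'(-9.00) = -16.00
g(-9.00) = 71.00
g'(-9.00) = -16.00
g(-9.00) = 71.00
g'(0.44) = 2.88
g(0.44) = 9.07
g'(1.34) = 4.68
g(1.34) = 12.48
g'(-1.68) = -1.36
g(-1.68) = 7.46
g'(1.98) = 5.96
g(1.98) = 15.88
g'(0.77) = 3.54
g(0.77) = 10.13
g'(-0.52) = 0.96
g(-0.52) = 7.23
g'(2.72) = 7.44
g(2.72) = 20.84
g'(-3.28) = -4.56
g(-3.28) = 12.20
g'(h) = 2*h + 2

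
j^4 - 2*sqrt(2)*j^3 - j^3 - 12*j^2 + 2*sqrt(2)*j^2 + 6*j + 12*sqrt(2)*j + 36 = (j - 3)*(j + 2)*(j - 3*sqrt(2))*(j + sqrt(2))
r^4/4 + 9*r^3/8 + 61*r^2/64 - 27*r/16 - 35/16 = (r/2 + 1)^2*(r - 5/4)*(r + 7/4)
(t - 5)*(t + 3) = t^2 - 2*t - 15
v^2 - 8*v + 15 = (v - 5)*(v - 3)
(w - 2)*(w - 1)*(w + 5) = w^3 + 2*w^2 - 13*w + 10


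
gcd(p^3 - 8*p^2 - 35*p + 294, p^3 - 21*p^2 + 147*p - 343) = p^2 - 14*p + 49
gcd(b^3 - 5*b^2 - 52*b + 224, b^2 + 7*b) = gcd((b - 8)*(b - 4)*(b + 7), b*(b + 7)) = b + 7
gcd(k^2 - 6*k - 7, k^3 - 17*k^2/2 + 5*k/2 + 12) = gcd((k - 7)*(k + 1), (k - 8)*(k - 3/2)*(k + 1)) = k + 1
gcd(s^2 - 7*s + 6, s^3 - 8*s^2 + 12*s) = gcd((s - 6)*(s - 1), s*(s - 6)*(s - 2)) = s - 6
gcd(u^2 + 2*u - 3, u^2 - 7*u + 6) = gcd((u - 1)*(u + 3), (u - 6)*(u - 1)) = u - 1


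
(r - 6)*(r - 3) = r^2 - 9*r + 18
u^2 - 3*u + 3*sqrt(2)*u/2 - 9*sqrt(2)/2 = (u - 3)*(u + 3*sqrt(2)/2)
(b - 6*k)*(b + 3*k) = b^2 - 3*b*k - 18*k^2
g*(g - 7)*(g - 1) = g^3 - 8*g^2 + 7*g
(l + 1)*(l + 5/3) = l^2 + 8*l/3 + 5/3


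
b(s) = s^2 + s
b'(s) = 2*s + 1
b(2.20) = 7.04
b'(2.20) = 5.40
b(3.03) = 12.21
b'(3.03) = 7.06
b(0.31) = 0.41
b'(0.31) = 1.62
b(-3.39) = 8.10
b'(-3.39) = -5.78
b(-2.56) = 3.99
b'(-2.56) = -4.12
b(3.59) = 16.48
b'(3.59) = 8.18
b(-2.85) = 5.27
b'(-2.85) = -4.70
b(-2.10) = 2.31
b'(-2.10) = -3.20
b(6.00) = 42.00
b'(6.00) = 13.00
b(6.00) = 42.00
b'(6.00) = 13.00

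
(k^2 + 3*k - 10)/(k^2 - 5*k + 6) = (k + 5)/(k - 3)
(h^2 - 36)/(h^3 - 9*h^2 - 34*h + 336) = (h - 6)/(h^2 - 15*h + 56)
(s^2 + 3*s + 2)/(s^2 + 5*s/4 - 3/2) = 4*(s + 1)/(4*s - 3)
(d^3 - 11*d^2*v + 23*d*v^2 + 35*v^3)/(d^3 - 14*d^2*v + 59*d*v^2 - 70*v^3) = (-d - v)/(-d + 2*v)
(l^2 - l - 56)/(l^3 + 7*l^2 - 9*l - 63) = (l - 8)/(l^2 - 9)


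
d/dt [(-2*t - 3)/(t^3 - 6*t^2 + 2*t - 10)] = (4*t^3 - 3*t^2 - 36*t + 26)/(t^6 - 12*t^5 + 40*t^4 - 44*t^3 + 124*t^2 - 40*t + 100)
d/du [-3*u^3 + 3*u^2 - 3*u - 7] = -9*u^2 + 6*u - 3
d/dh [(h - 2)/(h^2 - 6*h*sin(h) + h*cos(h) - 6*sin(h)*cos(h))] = (h^2 - 6*h*sin(h) + h*cos(h) + (h - 2)*(h*sin(h) + 6*h*cos(h) - 2*h + 6*sin(h) - cos(h) + 6*cos(2*h)) - 3*sin(2*h))/((h - 6*sin(h))^2*(h + cos(h))^2)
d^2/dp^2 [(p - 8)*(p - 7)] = 2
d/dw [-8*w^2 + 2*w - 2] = 2 - 16*w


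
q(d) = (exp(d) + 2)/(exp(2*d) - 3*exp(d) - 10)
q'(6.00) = 0.00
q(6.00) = 0.00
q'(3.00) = -0.09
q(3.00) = 0.07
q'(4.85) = -0.01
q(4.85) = 0.01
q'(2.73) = -0.14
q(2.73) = 0.10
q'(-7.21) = -0.00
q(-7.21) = -0.20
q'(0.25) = -0.09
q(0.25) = -0.27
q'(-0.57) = -0.03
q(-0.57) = -0.23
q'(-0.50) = -0.03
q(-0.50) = -0.23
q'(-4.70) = -0.00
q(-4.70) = -0.20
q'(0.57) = -0.17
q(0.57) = -0.31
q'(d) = (exp(d) + 2)*(-2*exp(2*d) + 3*exp(d))/(exp(2*d) - 3*exp(d) - 10)^2 + exp(d)/(exp(2*d) - 3*exp(d) - 10) = -exp(d)/(exp(2*d) - 10*exp(d) + 25)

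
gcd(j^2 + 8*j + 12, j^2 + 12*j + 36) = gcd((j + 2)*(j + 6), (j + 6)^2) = j + 6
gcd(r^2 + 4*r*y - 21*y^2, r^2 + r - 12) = 1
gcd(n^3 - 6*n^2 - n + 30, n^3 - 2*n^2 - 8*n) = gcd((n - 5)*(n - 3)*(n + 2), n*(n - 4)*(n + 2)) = n + 2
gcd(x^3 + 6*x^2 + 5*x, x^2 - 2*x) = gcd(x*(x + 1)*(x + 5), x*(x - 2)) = x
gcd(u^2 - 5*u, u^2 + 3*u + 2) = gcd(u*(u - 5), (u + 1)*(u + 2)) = 1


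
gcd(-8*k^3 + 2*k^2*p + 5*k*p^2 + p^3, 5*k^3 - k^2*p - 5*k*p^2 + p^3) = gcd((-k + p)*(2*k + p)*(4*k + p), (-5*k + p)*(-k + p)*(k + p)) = -k + p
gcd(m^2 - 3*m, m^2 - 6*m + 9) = m - 3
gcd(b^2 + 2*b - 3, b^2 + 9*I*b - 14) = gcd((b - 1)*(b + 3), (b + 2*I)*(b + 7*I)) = 1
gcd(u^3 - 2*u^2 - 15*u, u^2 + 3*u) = u^2 + 3*u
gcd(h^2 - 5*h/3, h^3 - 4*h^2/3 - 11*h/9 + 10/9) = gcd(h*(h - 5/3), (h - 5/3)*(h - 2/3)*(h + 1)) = h - 5/3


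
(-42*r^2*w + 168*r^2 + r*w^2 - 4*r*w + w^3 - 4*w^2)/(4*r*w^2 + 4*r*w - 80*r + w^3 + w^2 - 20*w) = (-42*r^2 + r*w + w^2)/(4*r*w + 20*r + w^2 + 5*w)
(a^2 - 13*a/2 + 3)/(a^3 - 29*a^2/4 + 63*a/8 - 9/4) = 4/(4*a - 3)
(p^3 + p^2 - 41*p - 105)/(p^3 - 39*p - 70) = (p + 3)/(p + 2)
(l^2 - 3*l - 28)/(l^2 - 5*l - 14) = (l + 4)/(l + 2)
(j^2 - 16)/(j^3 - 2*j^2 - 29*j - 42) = (16 - j^2)/(-j^3 + 2*j^2 + 29*j + 42)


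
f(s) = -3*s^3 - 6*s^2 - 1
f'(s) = -9*s^2 - 12*s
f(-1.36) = -4.55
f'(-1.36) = -0.33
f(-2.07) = -0.10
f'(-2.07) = -13.72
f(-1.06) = -4.17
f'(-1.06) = 2.61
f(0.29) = -1.58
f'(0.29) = -4.24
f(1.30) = -17.73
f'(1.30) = -30.81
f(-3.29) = 40.89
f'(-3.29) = -57.94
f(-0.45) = -1.94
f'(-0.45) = 3.58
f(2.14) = -57.88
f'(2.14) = -66.90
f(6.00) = -865.00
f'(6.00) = -396.00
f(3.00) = -136.00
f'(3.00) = -117.00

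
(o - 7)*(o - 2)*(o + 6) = o^3 - 3*o^2 - 40*o + 84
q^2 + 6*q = q*(q + 6)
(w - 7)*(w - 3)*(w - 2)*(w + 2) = w^4 - 10*w^3 + 17*w^2 + 40*w - 84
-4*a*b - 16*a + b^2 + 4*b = (-4*a + b)*(b + 4)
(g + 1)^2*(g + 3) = g^3 + 5*g^2 + 7*g + 3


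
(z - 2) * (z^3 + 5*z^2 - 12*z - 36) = z^4 + 3*z^3 - 22*z^2 - 12*z + 72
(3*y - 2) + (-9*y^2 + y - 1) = -9*y^2 + 4*y - 3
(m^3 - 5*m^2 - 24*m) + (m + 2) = m^3 - 5*m^2 - 23*m + 2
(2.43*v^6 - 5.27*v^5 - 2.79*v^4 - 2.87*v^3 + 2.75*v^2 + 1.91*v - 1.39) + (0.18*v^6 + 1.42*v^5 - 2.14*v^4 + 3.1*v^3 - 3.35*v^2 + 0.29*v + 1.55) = 2.61*v^6 - 3.85*v^5 - 4.93*v^4 + 0.23*v^3 - 0.6*v^2 + 2.2*v + 0.16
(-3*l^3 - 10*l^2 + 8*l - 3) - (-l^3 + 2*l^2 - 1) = -2*l^3 - 12*l^2 + 8*l - 2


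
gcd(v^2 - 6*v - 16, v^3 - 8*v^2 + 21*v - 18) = 1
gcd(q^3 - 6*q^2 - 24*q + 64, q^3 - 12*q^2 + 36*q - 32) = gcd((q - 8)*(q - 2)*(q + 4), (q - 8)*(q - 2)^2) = q^2 - 10*q + 16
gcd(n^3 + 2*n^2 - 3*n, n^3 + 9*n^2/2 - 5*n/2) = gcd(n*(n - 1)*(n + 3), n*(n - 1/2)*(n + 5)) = n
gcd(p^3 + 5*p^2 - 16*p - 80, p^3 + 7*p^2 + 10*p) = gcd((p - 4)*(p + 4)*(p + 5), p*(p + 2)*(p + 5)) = p + 5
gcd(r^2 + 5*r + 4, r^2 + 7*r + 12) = r + 4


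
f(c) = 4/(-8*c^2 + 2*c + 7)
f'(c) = 4*(16*c - 2)/(-8*c^2 + 2*c + 7)^2 = 8*(8*c - 1)/(-8*c^2 + 2*c + 7)^2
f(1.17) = -2.48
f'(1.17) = 25.76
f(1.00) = 4.00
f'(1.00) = 56.00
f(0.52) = 0.68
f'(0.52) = 0.73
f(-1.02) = -1.19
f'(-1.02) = -6.48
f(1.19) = -2.05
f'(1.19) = 17.95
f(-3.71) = -0.04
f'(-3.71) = -0.02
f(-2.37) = -0.09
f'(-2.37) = -0.09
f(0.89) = 1.64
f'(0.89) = 8.20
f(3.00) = -0.07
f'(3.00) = 0.05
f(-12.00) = 0.00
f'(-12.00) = 0.00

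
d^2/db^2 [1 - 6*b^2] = -12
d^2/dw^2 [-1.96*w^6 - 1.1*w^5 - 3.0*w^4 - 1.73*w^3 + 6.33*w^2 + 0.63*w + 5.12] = -58.8*w^4 - 22.0*w^3 - 36.0*w^2 - 10.38*w + 12.66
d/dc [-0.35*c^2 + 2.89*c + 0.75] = 2.89 - 0.7*c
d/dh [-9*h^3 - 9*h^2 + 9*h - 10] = -27*h^2 - 18*h + 9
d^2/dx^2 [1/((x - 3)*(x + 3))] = 6*(x^2 + 3)/(x^6 - 27*x^4 + 243*x^2 - 729)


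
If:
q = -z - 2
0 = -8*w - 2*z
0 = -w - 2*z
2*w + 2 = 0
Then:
No Solution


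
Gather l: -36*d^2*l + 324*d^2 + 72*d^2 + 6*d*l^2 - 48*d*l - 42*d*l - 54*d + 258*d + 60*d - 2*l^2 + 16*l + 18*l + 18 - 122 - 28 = 396*d^2 + 264*d + l^2*(6*d - 2) + l*(-36*d^2 - 90*d + 34) - 132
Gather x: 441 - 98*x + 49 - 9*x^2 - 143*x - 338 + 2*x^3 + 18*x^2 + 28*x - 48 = 2*x^3 + 9*x^2 - 213*x + 104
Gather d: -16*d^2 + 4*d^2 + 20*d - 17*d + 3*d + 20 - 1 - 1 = -12*d^2 + 6*d + 18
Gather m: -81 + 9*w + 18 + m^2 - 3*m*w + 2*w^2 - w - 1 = m^2 - 3*m*w + 2*w^2 + 8*w - 64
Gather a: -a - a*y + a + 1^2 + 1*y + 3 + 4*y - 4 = -a*y + 5*y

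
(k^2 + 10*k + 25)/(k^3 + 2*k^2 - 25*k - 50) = (k + 5)/(k^2 - 3*k - 10)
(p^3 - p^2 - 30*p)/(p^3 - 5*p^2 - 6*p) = (p + 5)/(p + 1)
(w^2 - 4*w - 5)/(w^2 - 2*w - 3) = (w - 5)/(w - 3)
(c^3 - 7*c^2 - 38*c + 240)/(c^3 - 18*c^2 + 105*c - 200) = (c + 6)/(c - 5)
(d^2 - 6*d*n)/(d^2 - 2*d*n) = (d - 6*n)/(d - 2*n)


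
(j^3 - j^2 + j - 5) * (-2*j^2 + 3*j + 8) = -2*j^5 + 5*j^4 + 3*j^3 + 5*j^2 - 7*j - 40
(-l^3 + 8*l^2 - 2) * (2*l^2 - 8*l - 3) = -2*l^5 + 24*l^4 - 61*l^3 - 28*l^2 + 16*l + 6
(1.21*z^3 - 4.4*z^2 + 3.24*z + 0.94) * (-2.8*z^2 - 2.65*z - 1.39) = -3.388*z^5 + 9.1135*z^4 + 0.906100000000002*z^3 - 5.102*z^2 - 6.9946*z - 1.3066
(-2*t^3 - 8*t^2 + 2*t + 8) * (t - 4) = -2*t^4 + 34*t^2 - 32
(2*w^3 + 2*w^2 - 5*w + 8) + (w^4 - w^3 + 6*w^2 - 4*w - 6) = w^4 + w^3 + 8*w^2 - 9*w + 2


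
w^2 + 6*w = w*(w + 6)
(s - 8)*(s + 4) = s^2 - 4*s - 32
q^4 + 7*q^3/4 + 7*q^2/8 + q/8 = q*(q + 1/4)*(q + 1/2)*(q + 1)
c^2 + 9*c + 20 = (c + 4)*(c + 5)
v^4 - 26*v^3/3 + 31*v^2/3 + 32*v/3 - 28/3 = (v - 7)*(v - 2)*(v - 2/3)*(v + 1)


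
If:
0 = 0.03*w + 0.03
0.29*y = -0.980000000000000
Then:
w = -1.00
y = -3.38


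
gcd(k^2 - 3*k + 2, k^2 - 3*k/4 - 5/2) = k - 2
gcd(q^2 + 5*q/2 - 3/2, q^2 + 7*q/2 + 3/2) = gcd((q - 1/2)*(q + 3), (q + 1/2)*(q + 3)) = q + 3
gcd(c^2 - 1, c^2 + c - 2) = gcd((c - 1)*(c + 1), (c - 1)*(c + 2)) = c - 1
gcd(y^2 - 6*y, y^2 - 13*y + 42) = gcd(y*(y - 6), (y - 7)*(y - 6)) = y - 6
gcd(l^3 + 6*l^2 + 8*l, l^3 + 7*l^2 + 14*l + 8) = l^2 + 6*l + 8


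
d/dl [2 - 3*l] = -3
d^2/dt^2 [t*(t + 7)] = 2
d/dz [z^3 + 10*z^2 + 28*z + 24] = 3*z^2 + 20*z + 28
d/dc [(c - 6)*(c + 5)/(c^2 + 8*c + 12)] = 3*(3*c^2 + 28*c + 76)/(c^4 + 16*c^3 + 88*c^2 + 192*c + 144)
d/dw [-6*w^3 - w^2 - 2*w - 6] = -18*w^2 - 2*w - 2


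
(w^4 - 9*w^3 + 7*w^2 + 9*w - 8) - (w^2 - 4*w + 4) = w^4 - 9*w^3 + 6*w^2 + 13*w - 12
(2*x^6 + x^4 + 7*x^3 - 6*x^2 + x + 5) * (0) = 0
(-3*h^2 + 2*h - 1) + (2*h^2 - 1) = -h^2 + 2*h - 2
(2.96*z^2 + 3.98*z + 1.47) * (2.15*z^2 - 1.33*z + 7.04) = 6.364*z^4 + 4.6202*z^3 + 18.7055*z^2 + 26.0641*z + 10.3488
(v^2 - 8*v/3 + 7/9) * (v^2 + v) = v^4 - 5*v^3/3 - 17*v^2/9 + 7*v/9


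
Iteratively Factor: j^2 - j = (j - 1)*(j)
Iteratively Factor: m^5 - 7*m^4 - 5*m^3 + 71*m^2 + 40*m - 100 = (m + 2)*(m^4 - 9*m^3 + 13*m^2 + 45*m - 50) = (m + 2)^2*(m^3 - 11*m^2 + 35*m - 25) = (m - 5)*(m + 2)^2*(m^2 - 6*m + 5) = (m - 5)^2*(m + 2)^2*(m - 1)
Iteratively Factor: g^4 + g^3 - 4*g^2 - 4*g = (g - 2)*(g^3 + 3*g^2 + 2*g) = (g - 2)*(g + 2)*(g^2 + g) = (g - 2)*(g + 1)*(g + 2)*(g)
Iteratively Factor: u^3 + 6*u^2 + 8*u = (u + 2)*(u^2 + 4*u) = u*(u + 2)*(u + 4)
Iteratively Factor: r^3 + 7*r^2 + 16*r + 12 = (r + 3)*(r^2 + 4*r + 4) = (r + 2)*(r + 3)*(r + 2)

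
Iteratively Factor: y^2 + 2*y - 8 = (y + 4)*(y - 2)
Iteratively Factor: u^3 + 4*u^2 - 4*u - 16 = (u + 4)*(u^2 - 4) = (u - 2)*(u + 4)*(u + 2)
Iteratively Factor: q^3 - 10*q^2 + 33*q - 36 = (q - 3)*(q^2 - 7*q + 12) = (q - 3)^2*(q - 4)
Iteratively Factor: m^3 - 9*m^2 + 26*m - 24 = (m - 4)*(m^2 - 5*m + 6) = (m - 4)*(m - 3)*(m - 2)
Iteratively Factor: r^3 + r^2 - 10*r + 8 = (r + 4)*(r^2 - 3*r + 2) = (r - 1)*(r + 4)*(r - 2)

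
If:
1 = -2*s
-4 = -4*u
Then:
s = -1/2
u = 1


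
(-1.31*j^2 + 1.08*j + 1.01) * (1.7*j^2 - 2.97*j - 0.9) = -2.227*j^4 + 5.7267*j^3 - 0.3116*j^2 - 3.9717*j - 0.909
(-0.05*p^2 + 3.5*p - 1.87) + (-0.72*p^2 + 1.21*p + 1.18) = -0.77*p^2 + 4.71*p - 0.69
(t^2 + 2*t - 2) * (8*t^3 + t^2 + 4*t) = 8*t^5 + 17*t^4 - 10*t^3 + 6*t^2 - 8*t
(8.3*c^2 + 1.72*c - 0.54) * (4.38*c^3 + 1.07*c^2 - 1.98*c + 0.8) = 36.354*c^5 + 16.4146*c^4 - 16.9588*c^3 + 2.6566*c^2 + 2.4452*c - 0.432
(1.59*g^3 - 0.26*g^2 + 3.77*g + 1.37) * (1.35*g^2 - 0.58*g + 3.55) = 2.1465*g^5 - 1.2732*g^4 + 10.8848*g^3 - 1.2601*g^2 + 12.5889*g + 4.8635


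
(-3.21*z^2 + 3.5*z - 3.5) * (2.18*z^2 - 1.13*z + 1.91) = -6.9978*z^4 + 11.2573*z^3 - 17.7161*z^2 + 10.64*z - 6.685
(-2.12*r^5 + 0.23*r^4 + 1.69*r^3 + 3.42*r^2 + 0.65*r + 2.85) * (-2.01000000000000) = 4.2612*r^5 - 0.4623*r^4 - 3.3969*r^3 - 6.8742*r^2 - 1.3065*r - 5.7285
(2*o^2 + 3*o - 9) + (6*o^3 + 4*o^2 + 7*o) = 6*o^3 + 6*o^2 + 10*o - 9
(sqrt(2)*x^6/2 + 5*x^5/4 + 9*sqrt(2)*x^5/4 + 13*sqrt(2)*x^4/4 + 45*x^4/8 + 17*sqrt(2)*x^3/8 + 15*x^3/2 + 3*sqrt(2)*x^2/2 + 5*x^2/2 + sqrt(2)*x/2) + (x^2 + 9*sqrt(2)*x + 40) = sqrt(2)*x^6/2 + 5*x^5/4 + 9*sqrt(2)*x^5/4 + 13*sqrt(2)*x^4/4 + 45*x^4/8 + 17*sqrt(2)*x^3/8 + 15*x^3/2 + 3*sqrt(2)*x^2/2 + 7*x^2/2 + 19*sqrt(2)*x/2 + 40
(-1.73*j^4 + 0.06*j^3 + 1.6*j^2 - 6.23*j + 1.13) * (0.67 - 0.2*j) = 0.346*j^5 - 1.1711*j^4 - 0.2798*j^3 + 2.318*j^2 - 4.4001*j + 0.7571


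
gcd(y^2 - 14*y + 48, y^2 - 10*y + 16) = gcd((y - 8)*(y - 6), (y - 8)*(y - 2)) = y - 8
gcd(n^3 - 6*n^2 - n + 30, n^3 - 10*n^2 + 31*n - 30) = n^2 - 8*n + 15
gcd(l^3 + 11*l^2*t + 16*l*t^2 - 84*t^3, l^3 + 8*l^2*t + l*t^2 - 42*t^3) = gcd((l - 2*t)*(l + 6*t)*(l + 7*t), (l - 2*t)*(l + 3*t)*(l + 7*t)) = -l^2 - 5*l*t + 14*t^2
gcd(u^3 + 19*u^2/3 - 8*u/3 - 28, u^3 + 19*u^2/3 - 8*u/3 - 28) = u^3 + 19*u^2/3 - 8*u/3 - 28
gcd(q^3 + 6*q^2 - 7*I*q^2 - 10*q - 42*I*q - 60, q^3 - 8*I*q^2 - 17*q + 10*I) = q^2 - 7*I*q - 10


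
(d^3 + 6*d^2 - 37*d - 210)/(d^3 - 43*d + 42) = (d + 5)/(d - 1)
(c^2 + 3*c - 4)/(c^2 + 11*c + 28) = (c - 1)/(c + 7)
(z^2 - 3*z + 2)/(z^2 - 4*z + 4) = (z - 1)/(z - 2)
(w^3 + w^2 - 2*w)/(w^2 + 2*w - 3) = w*(w + 2)/(w + 3)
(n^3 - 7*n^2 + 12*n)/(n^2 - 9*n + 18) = n*(n - 4)/(n - 6)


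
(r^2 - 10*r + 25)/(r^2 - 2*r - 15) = (r - 5)/(r + 3)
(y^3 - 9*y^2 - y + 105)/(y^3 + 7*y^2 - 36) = (y^2 - 12*y + 35)/(y^2 + 4*y - 12)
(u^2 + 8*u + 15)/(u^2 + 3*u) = (u + 5)/u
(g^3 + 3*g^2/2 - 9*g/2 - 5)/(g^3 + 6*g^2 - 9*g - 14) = (g + 5/2)/(g + 7)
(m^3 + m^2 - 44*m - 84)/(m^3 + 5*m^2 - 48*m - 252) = (m + 2)/(m + 6)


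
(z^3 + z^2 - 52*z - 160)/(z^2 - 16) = (z^2 - 3*z - 40)/(z - 4)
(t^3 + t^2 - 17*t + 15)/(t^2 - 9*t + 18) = (t^2 + 4*t - 5)/(t - 6)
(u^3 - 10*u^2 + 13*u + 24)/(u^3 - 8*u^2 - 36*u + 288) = (u^2 - 2*u - 3)/(u^2 - 36)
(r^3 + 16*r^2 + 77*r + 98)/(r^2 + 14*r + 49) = r + 2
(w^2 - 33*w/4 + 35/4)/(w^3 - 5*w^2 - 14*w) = (w - 5/4)/(w*(w + 2))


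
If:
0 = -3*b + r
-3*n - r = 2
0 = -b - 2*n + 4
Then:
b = -16/3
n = 14/3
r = -16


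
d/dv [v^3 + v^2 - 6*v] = 3*v^2 + 2*v - 6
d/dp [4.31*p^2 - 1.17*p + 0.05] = 8.62*p - 1.17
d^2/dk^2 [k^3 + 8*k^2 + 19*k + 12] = 6*k + 16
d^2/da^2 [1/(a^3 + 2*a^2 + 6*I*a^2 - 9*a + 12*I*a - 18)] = (12*a^2 + a*(32 + 24*I) + 6 + 24*I)/(a^7 + a^6*(6 + 12*I) + a^5*(-42 + 72*I) + a^4*(-316 + 36*I) + a^3*(-567 - 552*I) + a^2*(54 - 1296*I) + a*(972 - 864*I) + 648)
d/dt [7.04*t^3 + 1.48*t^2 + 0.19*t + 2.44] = 21.12*t^2 + 2.96*t + 0.19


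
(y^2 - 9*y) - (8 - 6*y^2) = 7*y^2 - 9*y - 8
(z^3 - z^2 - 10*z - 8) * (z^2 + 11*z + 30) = z^5 + 10*z^4 + 9*z^3 - 148*z^2 - 388*z - 240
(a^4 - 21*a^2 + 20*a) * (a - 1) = a^5 - a^4 - 21*a^3 + 41*a^2 - 20*a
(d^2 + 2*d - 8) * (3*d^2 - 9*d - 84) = 3*d^4 - 3*d^3 - 126*d^2 - 96*d + 672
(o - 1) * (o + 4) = o^2 + 3*o - 4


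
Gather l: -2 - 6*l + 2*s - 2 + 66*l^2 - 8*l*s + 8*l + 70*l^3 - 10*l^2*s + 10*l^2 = 70*l^3 + l^2*(76 - 10*s) + l*(2 - 8*s) + 2*s - 4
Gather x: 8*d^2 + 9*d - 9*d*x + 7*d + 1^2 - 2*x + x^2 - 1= 8*d^2 + 16*d + x^2 + x*(-9*d - 2)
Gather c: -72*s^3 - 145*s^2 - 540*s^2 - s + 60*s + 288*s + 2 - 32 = -72*s^3 - 685*s^2 + 347*s - 30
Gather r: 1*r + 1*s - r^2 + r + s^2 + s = -r^2 + 2*r + s^2 + 2*s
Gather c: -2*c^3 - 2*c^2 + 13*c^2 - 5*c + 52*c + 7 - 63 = -2*c^3 + 11*c^2 + 47*c - 56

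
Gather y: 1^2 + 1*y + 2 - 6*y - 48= -5*y - 45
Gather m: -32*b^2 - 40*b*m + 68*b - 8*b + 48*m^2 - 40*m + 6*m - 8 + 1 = -32*b^2 + 60*b + 48*m^2 + m*(-40*b - 34) - 7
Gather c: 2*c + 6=2*c + 6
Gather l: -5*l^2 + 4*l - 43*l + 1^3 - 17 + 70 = -5*l^2 - 39*l + 54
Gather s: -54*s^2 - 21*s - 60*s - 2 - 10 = -54*s^2 - 81*s - 12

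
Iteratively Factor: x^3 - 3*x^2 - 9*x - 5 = (x + 1)*(x^2 - 4*x - 5) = (x - 5)*(x + 1)*(x + 1)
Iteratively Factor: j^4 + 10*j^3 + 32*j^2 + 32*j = (j + 2)*(j^3 + 8*j^2 + 16*j) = (j + 2)*(j + 4)*(j^2 + 4*j) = (j + 2)*(j + 4)^2*(j)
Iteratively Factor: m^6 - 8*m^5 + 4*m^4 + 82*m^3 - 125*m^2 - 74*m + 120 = (m + 1)*(m^5 - 9*m^4 + 13*m^3 + 69*m^2 - 194*m + 120) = (m + 1)*(m + 3)*(m^4 - 12*m^3 + 49*m^2 - 78*m + 40) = (m - 1)*(m + 1)*(m + 3)*(m^3 - 11*m^2 + 38*m - 40) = (m - 5)*(m - 1)*(m + 1)*(m + 3)*(m^2 - 6*m + 8) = (m - 5)*(m - 2)*(m - 1)*(m + 1)*(m + 3)*(m - 4)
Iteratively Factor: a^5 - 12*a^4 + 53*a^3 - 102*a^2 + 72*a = (a - 2)*(a^4 - 10*a^3 + 33*a^2 - 36*a) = (a - 4)*(a - 2)*(a^3 - 6*a^2 + 9*a) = (a - 4)*(a - 3)*(a - 2)*(a^2 - 3*a) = a*(a - 4)*(a - 3)*(a - 2)*(a - 3)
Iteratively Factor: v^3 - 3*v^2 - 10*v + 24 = (v - 4)*(v^2 + v - 6) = (v - 4)*(v - 2)*(v + 3)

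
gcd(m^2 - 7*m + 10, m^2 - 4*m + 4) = m - 2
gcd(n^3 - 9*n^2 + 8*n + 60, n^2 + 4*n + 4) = n + 2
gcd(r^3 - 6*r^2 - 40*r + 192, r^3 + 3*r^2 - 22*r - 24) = r^2 + 2*r - 24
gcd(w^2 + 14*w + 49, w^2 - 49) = w + 7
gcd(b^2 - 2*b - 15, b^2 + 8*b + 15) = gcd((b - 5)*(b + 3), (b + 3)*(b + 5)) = b + 3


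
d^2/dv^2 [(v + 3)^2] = 2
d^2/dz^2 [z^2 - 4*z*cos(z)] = 4*z*cos(z) + 8*sin(z) + 2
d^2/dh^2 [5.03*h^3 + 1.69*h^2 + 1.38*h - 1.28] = 30.18*h + 3.38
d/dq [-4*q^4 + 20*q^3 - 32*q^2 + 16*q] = -16*q^3 + 60*q^2 - 64*q + 16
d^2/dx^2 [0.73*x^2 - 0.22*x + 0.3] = 1.46000000000000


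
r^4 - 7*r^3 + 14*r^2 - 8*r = r*(r - 4)*(r - 2)*(r - 1)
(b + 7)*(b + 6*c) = b^2 + 6*b*c + 7*b + 42*c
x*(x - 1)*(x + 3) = x^3 + 2*x^2 - 3*x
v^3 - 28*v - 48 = (v - 6)*(v + 2)*(v + 4)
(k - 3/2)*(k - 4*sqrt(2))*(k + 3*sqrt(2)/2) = k^3 - 5*sqrt(2)*k^2/2 - 3*k^2/2 - 12*k + 15*sqrt(2)*k/4 + 18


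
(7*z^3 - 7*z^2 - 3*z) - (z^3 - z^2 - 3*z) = 6*z^3 - 6*z^2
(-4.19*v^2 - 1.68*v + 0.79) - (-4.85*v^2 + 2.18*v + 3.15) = 0.659999999999999*v^2 - 3.86*v - 2.36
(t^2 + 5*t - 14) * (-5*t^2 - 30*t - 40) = -5*t^4 - 55*t^3 - 120*t^2 + 220*t + 560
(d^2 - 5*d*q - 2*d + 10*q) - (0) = d^2 - 5*d*q - 2*d + 10*q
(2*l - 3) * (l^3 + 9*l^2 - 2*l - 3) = 2*l^4 + 15*l^3 - 31*l^2 + 9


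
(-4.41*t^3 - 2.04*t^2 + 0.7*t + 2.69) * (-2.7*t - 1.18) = 11.907*t^4 + 10.7118*t^3 + 0.5172*t^2 - 8.089*t - 3.1742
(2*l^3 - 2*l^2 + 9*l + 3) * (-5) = -10*l^3 + 10*l^2 - 45*l - 15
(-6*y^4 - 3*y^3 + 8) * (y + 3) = -6*y^5 - 21*y^4 - 9*y^3 + 8*y + 24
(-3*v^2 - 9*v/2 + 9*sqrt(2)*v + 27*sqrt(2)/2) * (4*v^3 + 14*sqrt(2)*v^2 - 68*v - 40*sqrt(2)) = -12*v^5 - 18*v^4 - 6*sqrt(2)*v^4 - 9*sqrt(2)*v^3 + 456*v^3 - 492*sqrt(2)*v^2 + 684*v^2 - 738*sqrt(2)*v - 720*v - 1080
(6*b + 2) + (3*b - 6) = 9*b - 4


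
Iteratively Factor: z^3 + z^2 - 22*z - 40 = (z + 2)*(z^2 - z - 20) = (z - 5)*(z + 2)*(z + 4)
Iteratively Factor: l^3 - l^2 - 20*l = (l)*(l^2 - l - 20) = l*(l - 5)*(l + 4)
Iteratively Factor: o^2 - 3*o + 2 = (o - 1)*(o - 2)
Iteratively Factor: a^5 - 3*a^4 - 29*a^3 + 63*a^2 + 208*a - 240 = (a + 4)*(a^4 - 7*a^3 - a^2 + 67*a - 60) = (a - 4)*(a + 4)*(a^3 - 3*a^2 - 13*a + 15) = (a - 5)*(a - 4)*(a + 4)*(a^2 + 2*a - 3) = (a - 5)*(a - 4)*(a - 1)*(a + 4)*(a + 3)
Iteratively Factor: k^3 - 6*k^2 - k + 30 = (k - 3)*(k^2 - 3*k - 10) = (k - 5)*(k - 3)*(k + 2)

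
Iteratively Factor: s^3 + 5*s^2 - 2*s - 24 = (s - 2)*(s^2 + 7*s + 12) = (s - 2)*(s + 4)*(s + 3)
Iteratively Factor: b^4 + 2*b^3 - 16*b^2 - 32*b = (b + 4)*(b^3 - 2*b^2 - 8*b) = b*(b + 4)*(b^2 - 2*b - 8) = b*(b + 2)*(b + 4)*(b - 4)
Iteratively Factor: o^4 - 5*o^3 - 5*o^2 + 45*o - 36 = (o - 3)*(o^3 - 2*o^2 - 11*o + 12) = (o - 4)*(o - 3)*(o^2 + 2*o - 3) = (o - 4)*(o - 3)*(o - 1)*(o + 3)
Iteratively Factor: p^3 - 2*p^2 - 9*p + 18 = (p + 3)*(p^2 - 5*p + 6) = (p - 2)*(p + 3)*(p - 3)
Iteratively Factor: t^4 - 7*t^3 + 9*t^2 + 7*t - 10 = (t - 5)*(t^3 - 2*t^2 - t + 2) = (t - 5)*(t + 1)*(t^2 - 3*t + 2) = (t - 5)*(t - 1)*(t + 1)*(t - 2)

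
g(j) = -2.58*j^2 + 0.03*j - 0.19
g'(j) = 0.03 - 5.16*j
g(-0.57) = -1.05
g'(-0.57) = 2.97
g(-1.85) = -9.08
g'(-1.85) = 9.58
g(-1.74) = -8.05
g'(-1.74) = 9.01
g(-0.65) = -1.30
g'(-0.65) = 3.38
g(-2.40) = -15.12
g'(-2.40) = 12.41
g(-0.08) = -0.21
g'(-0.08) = 0.44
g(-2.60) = -17.71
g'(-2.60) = 13.45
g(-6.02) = -93.87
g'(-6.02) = 31.09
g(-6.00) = -93.25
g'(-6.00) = 30.99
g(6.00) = -92.89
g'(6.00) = -30.93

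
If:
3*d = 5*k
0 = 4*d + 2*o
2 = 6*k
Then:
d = 5/9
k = 1/3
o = -10/9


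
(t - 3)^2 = t^2 - 6*t + 9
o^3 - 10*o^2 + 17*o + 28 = (o - 7)*(o - 4)*(o + 1)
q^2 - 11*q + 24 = (q - 8)*(q - 3)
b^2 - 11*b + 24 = (b - 8)*(b - 3)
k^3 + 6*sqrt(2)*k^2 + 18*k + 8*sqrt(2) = (k + sqrt(2))^2*(k + 4*sqrt(2))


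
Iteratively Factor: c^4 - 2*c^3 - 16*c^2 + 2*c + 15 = (c + 3)*(c^3 - 5*c^2 - c + 5) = (c - 1)*(c + 3)*(c^2 - 4*c - 5) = (c - 5)*(c - 1)*(c + 3)*(c + 1)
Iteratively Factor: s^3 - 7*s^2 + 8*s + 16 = (s - 4)*(s^2 - 3*s - 4) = (s - 4)^2*(s + 1)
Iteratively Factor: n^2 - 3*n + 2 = (n - 2)*(n - 1)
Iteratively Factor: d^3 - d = (d + 1)*(d^2 - d) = (d - 1)*(d + 1)*(d)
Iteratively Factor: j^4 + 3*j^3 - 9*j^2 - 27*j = (j - 3)*(j^3 + 6*j^2 + 9*j) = (j - 3)*(j + 3)*(j^2 + 3*j) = (j - 3)*(j + 3)^2*(j)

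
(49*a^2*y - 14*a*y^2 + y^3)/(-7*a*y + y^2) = -7*a + y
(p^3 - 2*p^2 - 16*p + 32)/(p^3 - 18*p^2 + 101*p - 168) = (p^3 - 2*p^2 - 16*p + 32)/(p^3 - 18*p^2 + 101*p - 168)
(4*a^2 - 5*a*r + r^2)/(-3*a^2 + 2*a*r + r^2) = (-4*a + r)/(3*a + r)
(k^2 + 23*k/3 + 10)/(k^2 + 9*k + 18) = (k + 5/3)/(k + 3)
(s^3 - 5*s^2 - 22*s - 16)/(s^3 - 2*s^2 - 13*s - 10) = (s - 8)/(s - 5)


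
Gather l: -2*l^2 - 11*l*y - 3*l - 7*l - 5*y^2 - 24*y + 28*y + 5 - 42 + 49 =-2*l^2 + l*(-11*y - 10) - 5*y^2 + 4*y + 12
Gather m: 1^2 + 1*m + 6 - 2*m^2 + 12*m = -2*m^2 + 13*m + 7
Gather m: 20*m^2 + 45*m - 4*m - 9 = 20*m^2 + 41*m - 9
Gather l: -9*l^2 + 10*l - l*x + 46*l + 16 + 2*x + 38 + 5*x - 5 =-9*l^2 + l*(56 - x) + 7*x + 49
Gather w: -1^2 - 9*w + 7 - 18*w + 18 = 24 - 27*w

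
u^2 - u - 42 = (u - 7)*(u + 6)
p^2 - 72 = (p - 6*sqrt(2))*(p + 6*sqrt(2))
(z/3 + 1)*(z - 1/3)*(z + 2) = z^3/3 + 14*z^2/9 + 13*z/9 - 2/3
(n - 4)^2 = n^2 - 8*n + 16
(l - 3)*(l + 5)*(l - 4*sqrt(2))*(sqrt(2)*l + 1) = sqrt(2)*l^4 - 7*l^3 + 2*sqrt(2)*l^3 - 19*sqrt(2)*l^2 - 14*l^2 - 8*sqrt(2)*l + 105*l + 60*sqrt(2)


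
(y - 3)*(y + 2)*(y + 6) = y^3 + 5*y^2 - 12*y - 36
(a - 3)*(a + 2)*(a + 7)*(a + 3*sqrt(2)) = a^4 + 3*sqrt(2)*a^3 + 6*a^3 - 13*a^2 + 18*sqrt(2)*a^2 - 39*sqrt(2)*a - 42*a - 126*sqrt(2)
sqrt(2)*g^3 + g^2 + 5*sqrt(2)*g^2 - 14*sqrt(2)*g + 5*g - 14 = (g - 2)*(g + 7)*(sqrt(2)*g + 1)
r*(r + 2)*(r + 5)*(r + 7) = r^4 + 14*r^3 + 59*r^2 + 70*r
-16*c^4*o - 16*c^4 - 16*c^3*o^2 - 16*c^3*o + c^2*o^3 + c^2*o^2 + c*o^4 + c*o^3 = (-4*c + o)*(c + o)*(4*c + o)*(c*o + c)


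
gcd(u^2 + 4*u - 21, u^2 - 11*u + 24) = u - 3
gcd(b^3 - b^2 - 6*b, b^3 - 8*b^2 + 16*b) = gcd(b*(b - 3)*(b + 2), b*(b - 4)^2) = b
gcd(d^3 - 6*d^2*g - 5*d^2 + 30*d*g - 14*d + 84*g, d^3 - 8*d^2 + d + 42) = d^2 - 5*d - 14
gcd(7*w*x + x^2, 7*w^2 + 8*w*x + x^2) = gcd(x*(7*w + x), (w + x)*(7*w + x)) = 7*w + x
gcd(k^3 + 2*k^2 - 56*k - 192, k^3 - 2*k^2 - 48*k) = k^2 - 2*k - 48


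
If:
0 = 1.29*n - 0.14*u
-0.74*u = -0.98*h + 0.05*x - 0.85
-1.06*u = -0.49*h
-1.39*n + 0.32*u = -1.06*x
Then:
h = -1.32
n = -0.07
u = -0.61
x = 0.10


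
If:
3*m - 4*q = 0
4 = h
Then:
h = 4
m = 4*q/3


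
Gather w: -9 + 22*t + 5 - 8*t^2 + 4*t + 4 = -8*t^2 + 26*t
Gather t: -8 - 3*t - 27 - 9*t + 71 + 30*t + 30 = 18*t + 66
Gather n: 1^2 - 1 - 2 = -2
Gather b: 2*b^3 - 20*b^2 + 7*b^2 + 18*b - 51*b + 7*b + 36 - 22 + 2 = 2*b^3 - 13*b^2 - 26*b + 16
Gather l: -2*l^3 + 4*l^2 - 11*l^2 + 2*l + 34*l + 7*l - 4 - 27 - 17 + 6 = -2*l^3 - 7*l^2 + 43*l - 42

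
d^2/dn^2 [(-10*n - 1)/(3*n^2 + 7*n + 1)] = 2*(-(6*n + 7)^2*(10*n + 1) + (90*n + 73)*(3*n^2 + 7*n + 1))/(3*n^2 + 7*n + 1)^3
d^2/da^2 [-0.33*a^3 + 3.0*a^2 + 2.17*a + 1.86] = 6.0 - 1.98*a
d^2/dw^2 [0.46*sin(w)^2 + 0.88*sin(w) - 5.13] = -0.88*sin(w) + 0.92*cos(2*w)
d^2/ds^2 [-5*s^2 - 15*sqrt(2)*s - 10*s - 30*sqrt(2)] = -10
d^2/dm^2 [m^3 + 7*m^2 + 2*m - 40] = 6*m + 14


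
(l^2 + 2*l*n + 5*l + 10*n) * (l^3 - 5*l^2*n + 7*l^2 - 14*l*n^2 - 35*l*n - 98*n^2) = l^5 - 3*l^4*n + 12*l^4 - 24*l^3*n^2 - 36*l^3*n + 35*l^3 - 28*l^2*n^3 - 288*l^2*n^2 - 105*l^2*n - 336*l*n^3 - 840*l*n^2 - 980*n^3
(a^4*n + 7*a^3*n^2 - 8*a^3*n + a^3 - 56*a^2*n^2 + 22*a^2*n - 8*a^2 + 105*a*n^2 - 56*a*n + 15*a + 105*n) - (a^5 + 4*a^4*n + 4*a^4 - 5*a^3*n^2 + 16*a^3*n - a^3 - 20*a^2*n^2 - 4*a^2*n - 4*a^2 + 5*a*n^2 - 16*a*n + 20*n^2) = -a^5 - 3*a^4*n - 4*a^4 + 12*a^3*n^2 - 24*a^3*n + 2*a^3 - 36*a^2*n^2 + 26*a^2*n - 4*a^2 + 100*a*n^2 - 40*a*n + 15*a - 20*n^2 + 105*n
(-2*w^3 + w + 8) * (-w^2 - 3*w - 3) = 2*w^5 + 6*w^4 + 5*w^3 - 11*w^2 - 27*w - 24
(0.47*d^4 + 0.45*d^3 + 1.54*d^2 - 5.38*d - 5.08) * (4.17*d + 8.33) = 1.9599*d^5 + 5.7916*d^4 + 10.1703*d^3 - 9.6064*d^2 - 65.999*d - 42.3164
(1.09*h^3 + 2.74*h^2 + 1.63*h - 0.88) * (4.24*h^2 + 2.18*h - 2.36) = 4.6216*h^5 + 13.9938*h^4 + 10.312*h^3 - 6.6442*h^2 - 5.7652*h + 2.0768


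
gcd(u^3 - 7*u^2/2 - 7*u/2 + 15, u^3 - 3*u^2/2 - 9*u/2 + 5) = u^2 - u/2 - 5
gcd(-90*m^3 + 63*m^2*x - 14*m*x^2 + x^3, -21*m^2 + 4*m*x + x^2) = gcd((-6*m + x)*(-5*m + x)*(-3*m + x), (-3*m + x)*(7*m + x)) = -3*m + x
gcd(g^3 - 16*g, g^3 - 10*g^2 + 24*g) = g^2 - 4*g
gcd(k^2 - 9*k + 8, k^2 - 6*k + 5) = k - 1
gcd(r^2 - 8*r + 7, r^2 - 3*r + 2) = r - 1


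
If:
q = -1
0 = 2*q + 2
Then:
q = -1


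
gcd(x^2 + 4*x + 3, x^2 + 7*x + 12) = x + 3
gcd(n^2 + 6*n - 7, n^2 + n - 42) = n + 7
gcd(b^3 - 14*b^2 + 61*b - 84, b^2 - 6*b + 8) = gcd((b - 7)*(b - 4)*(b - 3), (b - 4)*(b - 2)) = b - 4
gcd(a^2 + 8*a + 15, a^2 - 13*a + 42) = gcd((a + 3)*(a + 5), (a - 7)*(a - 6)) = 1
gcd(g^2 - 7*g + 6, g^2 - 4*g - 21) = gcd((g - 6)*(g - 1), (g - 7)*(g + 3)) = 1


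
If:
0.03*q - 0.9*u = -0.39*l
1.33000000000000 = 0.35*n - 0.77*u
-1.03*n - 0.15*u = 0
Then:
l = -0.0769230769230769*q - 3.73853795211411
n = 0.24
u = -1.62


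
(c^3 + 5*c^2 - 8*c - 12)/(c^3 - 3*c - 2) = (c + 6)/(c + 1)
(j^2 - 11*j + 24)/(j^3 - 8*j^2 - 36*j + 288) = (j - 3)/(j^2 - 36)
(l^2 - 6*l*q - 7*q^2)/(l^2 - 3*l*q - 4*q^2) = (-l + 7*q)/(-l + 4*q)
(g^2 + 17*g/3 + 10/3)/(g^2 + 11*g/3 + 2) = (g + 5)/(g + 3)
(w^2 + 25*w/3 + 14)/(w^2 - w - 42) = (w + 7/3)/(w - 7)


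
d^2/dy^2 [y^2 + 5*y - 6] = 2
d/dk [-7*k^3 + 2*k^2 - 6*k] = -21*k^2 + 4*k - 6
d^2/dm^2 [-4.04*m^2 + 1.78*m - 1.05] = -8.08000000000000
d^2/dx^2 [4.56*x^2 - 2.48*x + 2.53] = 9.12000000000000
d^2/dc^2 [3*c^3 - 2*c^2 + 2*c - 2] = 18*c - 4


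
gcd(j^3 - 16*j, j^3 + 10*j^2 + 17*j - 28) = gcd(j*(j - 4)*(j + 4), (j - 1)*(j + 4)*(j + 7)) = j + 4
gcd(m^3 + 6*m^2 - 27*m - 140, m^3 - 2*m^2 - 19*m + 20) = m^2 - m - 20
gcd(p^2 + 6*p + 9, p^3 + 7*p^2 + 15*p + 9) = p^2 + 6*p + 9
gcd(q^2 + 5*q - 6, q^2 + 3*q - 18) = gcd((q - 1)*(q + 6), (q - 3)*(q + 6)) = q + 6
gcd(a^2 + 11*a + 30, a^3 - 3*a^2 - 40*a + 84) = a + 6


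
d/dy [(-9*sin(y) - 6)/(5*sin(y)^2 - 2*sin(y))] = 3*(15*cos(y) + 20/tan(y) - 4*cos(y)/sin(y)^2)/(5*sin(y) - 2)^2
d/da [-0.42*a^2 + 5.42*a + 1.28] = 5.42 - 0.84*a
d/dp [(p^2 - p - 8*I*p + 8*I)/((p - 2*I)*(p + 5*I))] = (p^2*(1 + 11*I) + p*(20 - 16*I) + 14 - 80*I)/(p^4 + 6*I*p^3 + 11*p^2 + 60*I*p + 100)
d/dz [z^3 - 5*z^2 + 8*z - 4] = 3*z^2 - 10*z + 8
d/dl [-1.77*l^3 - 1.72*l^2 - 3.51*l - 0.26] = -5.31*l^2 - 3.44*l - 3.51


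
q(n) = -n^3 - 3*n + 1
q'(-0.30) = -3.27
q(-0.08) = 1.24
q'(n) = -3*n^2 - 3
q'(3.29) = -35.47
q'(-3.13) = -32.39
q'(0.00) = -3.00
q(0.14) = 0.58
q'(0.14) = -3.06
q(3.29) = -44.48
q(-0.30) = 1.93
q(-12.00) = 1765.00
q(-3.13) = 41.05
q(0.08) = 0.76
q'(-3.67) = -43.41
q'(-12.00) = -435.00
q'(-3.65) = -42.97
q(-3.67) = 61.44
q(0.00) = 1.00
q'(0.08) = -3.02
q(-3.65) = 60.58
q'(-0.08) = -3.02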